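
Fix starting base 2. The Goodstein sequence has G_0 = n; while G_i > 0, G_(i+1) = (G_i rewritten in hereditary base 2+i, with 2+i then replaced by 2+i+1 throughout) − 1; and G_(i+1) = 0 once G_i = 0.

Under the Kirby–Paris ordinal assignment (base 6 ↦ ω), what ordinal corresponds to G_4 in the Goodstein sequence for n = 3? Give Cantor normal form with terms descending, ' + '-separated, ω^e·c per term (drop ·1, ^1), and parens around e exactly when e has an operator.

base 2: 3 = 2 + 1; at 3: 3 + 1 = 4; next = 3
base 3: 3 = 3; at 4: 4 = 4; next = 3
base 4: 3 = 3; at 5: 3 = 3; next = 2
base 5: 2 = 2; at 6: 2 = 2; next = 1
base 6: 1 = 1; at 7: 1 = 1; next = 0

1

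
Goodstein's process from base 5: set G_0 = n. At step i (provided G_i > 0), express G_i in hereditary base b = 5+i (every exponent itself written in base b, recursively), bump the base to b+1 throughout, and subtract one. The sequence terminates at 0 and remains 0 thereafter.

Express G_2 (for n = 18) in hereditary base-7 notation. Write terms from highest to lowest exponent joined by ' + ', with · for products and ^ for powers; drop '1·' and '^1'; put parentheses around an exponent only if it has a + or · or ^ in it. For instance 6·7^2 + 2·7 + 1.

3·7 + 1

G_0 = 18. HB_5(18) = 3·5 + 3. Bump = 21. G_1 = 20.
G_1 = 20. HB_6(20) = 3·6 + 2. Bump = 23. G_2 = 22.
G_2 = 22. HB_7(22) = 3·7 + 1. Bump = 25. G_3 = 24.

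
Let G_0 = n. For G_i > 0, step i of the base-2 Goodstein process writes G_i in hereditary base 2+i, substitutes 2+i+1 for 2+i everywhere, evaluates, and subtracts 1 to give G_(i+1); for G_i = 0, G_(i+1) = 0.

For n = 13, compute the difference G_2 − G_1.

[0] 13 ≡ 2^(2 + 1) + 2^2 + 1 (base 2). Lift 3: 109. −1: 108.
[1] 108 ≡ 3^(3 + 1) + 3^3 (base 3). Lift 4: 1280. −1: 1279.

1171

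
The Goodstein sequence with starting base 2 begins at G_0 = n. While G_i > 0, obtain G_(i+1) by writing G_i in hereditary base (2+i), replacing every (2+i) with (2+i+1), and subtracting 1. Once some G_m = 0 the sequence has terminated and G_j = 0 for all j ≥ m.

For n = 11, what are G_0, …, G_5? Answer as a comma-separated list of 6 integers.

G_0=11  [base 2] 2^(2 + 1) + 2 + 1  →[2↦3]→  3^(3 + 1) + 3 + 1 = 85  −1 ⇒ G_1=84
G_1=84  [base 3] 3^(3 + 1) + 3  →[3↦4]→  4^(4 + 1) + 4 = 1028  −1 ⇒ G_2=1027
G_2=1027  [base 4] 4^(4 + 1) + 3  →[4↦5]→  5^(5 + 1) + 3 = 15628  −1 ⇒ G_3=15627
G_3=15627  [base 5] 5^(5 + 1) + 2  →[5↦6]→  6^(6 + 1) + 2 = 279938  −1 ⇒ G_4=279937
G_4=279937  [base 6] 6^(6 + 1) + 1  →[6↦7]→  7^(7 + 1) + 1 = 5764802  −1 ⇒ G_5=5764801

11, 84, 1027, 15627, 279937, 5764801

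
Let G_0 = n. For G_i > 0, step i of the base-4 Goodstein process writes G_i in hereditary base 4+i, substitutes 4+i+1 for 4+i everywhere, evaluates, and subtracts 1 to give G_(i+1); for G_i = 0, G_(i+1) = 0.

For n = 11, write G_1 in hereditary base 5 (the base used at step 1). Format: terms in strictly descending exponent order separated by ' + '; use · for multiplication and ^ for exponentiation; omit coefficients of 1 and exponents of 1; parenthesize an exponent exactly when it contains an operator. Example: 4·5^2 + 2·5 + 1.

step 0: 11 = 2·4 + 3; sub 5 for 4: 2·5 + 3; = 13; G_1 = 13−1 = 12
step 1: 12 = 2·5 + 2; sub 6 for 5: 2·6 + 2; = 14; G_2 = 14−1 = 13

2·5 + 2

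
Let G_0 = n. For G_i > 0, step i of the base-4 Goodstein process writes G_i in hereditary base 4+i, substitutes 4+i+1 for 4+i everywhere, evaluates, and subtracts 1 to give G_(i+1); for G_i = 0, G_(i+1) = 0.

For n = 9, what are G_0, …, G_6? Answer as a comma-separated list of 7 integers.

step 0: 9 = 2·4 + 1; sub 5 for 4: 2·5 + 1; = 11; G_1 = 11−1 = 10
step 1: 10 = 2·5; sub 6 for 5: 2·6; = 12; G_2 = 12−1 = 11
step 2: 11 = 6 + 5; sub 7 for 6: 7 + 5; = 12; G_3 = 12−1 = 11
step 3: 11 = 7 + 4; sub 8 for 7: 8 + 4; = 12; G_4 = 12−1 = 11
step 4: 11 = 8 + 3; sub 9 for 8: 9 + 3; = 12; G_5 = 12−1 = 11
step 5: 11 = 9 + 2; sub 10 for 9: 10 + 2; = 12; G_6 = 12−1 = 11

9, 10, 11, 11, 11, 11, 11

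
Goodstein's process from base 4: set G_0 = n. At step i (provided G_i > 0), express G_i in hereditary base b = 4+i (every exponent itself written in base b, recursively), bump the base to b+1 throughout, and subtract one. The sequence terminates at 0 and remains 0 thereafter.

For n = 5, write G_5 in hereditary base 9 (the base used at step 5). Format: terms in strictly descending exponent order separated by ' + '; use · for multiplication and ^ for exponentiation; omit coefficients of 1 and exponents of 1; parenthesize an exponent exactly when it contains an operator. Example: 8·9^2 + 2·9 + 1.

2

(0) 5|_4 = 4 + 1 ↦ 5 + 1|_5 = 6 ⇒ 5
(1) 5|_5 = 5 ↦ 6|_6 = 6 ⇒ 5
(2) 5|_6 = 5 ↦ 5|_7 = 5 ⇒ 4
(3) 4|_7 = 4 ↦ 4|_8 = 4 ⇒ 3
(4) 3|_8 = 3 ↦ 3|_9 = 3 ⇒ 2
(5) 2|_9 = 2 ↦ 2|_10 = 2 ⇒ 1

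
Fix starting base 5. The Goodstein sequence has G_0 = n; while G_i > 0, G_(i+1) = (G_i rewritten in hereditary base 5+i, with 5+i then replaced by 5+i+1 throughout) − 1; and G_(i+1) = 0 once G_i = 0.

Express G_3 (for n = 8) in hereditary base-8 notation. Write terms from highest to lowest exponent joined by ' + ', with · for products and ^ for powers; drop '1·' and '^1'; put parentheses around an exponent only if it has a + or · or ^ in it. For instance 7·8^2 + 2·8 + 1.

i=0: 8 = 5 + 3 (b=5); 5→6: 6 + 3 = 9; 9−1 = 8
i=1: 8 = 6 + 2 (b=6); 6→7: 7 + 2 = 9; 9−1 = 8
i=2: 8 = 7 + 1 (b=7); 7→8: 8 + 1 = 9; 9−1 = 8
i=3: 8 = 8 (b=8); 8→9: 9 = 9; 9−1 = 8

8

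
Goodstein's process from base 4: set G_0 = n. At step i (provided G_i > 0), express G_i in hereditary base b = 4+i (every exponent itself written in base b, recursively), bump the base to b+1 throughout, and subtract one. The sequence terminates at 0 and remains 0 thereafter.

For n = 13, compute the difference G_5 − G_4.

G_0=13  [base 4] 3·4 + 1  →[4↦5]→  3·5 + 1 = 16  −1 ⇒ G_1=15
G_1=15  [base 5] 3·5  →[5↦6]→  3·6 = 18  −1 ⇒ G_2=17
G_2=17  [base 6] 2·6 + 5  →[6↦7]→  2·7 + 5 = 19  −1 ⇒ G_3=18
G_3=18  [base 7] 2·7 + 4  →[7↦8]→  2·8 + 4 = 20  −1 ⇒ G_4=19
G_4=19  [base 8] 2·8 + 3  →[8↦9]→  2·9 + 3 = 21  −1 ⇒ G_5=20

1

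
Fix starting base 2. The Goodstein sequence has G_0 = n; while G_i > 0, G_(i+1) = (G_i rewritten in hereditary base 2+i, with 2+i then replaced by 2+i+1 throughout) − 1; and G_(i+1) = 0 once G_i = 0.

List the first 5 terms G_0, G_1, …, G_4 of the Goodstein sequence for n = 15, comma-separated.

[0] 15 ≡ 2^(2 + 1) + 2^2 + 2 + 1 (base 2). Lift 3: 112. −1: 111.
[1] 111 ≡ 3^(3 + 1) + 3^3 + 3 (base 3). Lift 4: 1284. −1: 1283.
[2] 1283 ≡ 4^(4 + 1) + 4^4 + 3 (base 4). Lift 5: 18753. −1: 18752.
[3] 18752 ≡ 5^(5 + 1) + 5^5 + 2 (base 5). Lift 6: 326594. −1: 326593.

15, 111, 1283, 18752, 326593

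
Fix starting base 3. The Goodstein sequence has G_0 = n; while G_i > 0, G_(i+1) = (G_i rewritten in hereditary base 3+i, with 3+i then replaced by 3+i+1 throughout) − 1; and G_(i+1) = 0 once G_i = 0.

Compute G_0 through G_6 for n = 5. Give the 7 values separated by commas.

[0] 5 ≡ 3 + 2 (base 3). Lift 4: 6. −1: 5.
[1] 5 ≡ 4 + 1 (base 4). Lift 5: 6. −1: 5.
[2] 5 ≡ 5 (base 5). Lift 6: 6. −1: 5.
[3] 5 ≡ 5 (base 6). Lift 7: 5. −1: 4.
[4] 4 ≡ 4 (base 7). Lift 8: 4. −1: 3.
[5] 3 ≡ 3 (base 8). Lift 9: 3. −1: 2.

5, 5, 5, 5, 4, 3, 2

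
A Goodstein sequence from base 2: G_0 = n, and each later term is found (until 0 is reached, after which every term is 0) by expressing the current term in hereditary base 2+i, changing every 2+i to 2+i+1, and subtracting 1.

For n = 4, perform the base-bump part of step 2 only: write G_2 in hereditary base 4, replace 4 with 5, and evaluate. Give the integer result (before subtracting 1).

61

step 0: 4 = 2^2; sub 3 for 2: 3^3; = 27; G_1 = 27−1 = 26
step 1: 26 = 2·3^2 + 2·3 + 2; sub 4 for 3: 2·4^2 + 2·4 + 2; = 42; G_2 = 42−1 = 41
step 2: 41 = 2·4^2 + 2·4 + 1; sub 5 for 4: 2·5^2 + 2·5 + 1; = 61; G_3 = 61−1 = 60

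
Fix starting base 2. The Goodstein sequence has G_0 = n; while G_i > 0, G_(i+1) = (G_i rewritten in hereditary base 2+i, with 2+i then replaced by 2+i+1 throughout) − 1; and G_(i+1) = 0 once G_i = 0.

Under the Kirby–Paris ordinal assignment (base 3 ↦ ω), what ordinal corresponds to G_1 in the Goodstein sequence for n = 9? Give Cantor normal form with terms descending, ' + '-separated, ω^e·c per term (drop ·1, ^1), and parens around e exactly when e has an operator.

(0) 9|_2 = 2^(2 + 1) + 1 ↦ 3^(3 + 1) + 1|_3 = 82 ⇒ 81
(1) 81|_3 = 3^(3 + 1) ↦ 4^(4 + 1)|_4 = 1024 ⇒ 1023

ω^(ω + 1)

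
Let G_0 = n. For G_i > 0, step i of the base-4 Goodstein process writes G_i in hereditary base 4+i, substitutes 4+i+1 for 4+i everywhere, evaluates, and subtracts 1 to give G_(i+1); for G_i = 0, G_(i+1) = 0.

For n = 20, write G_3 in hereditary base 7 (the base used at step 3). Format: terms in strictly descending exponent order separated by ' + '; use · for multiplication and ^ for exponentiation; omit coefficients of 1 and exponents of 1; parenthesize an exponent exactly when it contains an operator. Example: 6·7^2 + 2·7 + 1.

20 —HB4→ 4^2 + 4 —bump→ 5^2 + 5 = 30 —(−1)→ 29
29 —HB5→ 5^2 + 4 —bump→ 6^2 + 4 = 40 —(−1)→ 39
39 —HB6→ 6^2 + 3 —bump→ 7^2 + 3 = 52 —(−1)→ 51

7^2 + 2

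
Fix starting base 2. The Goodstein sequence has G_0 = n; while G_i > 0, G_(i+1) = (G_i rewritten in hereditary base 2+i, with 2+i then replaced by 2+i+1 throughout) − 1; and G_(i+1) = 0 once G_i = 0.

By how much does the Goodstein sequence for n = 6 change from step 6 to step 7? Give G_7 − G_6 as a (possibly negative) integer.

(0) 6|_2 = 2^2 + 2 ↦ 3^3 + 3|_3 = 30 ⇒ 29
(1) 29|_3 = 3^3 + 2 ↦ 4^4 + 2|_4 = 258 ⇒ 257
(2) 257|_4 = 4^4 + 1 ↦ 5^5 + 1|_5 = 3126 ⇒ 3125
(3) 3125|_5 = 5^5 ↦ 6^6|_6 = 46656 ⇒ 46655
(4) 46655|_6 = 5·6^5 + 5·6^4 + 5·6^3 + 5·6^2 + 5·6 + 5 ↦ 5·7^5 + 5·7^4 + 5·7^3 + 5·7^2 + 5·7 + 5|_7 = 98040 ⇒ 98039
(5) 98039|_7 = 5·7^5 + 5·7^4 + 5·7^3 + 5·7^2 + 5·7 + 4 ↦ 5·8^5 + 5·8^4 + 5·8^3 + 5·8^2 + 5·8 + 4|_8 = 187244 ⇒ 187243
(6) 187243|_8 = 5·8^5 + 5·8^4 + 5·8^3 + 5·8^2 + 5·8 + 3 ↦ 5·9^5 + 5·9^4 + 5·9^3 + 5·9^2 + 5·9 + 3|_9 = 332148 ⇒ 332147

144904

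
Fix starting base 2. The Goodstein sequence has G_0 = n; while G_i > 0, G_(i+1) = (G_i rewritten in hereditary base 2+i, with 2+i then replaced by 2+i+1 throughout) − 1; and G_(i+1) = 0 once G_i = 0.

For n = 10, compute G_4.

10 —HB2→ 2^(2 + 1) + 2 —bump→ 3^(3 + 1) + 3 = 84 —(−1)→ 83
83 —HB3→ 3^(3 + 1) + 2 —bump→ 4^(4 + 1) + 2 = 1026 —(−1)→ 1025
1025 —HB4→ 4^(4 + 1) + 1 —bump→ 5^(5 + 1) + 1 = 15626 —(−1)→ 15625
15625 —HB5→ 5^(5 + 1) —bump→ 6^(6 + 1) = 279936 —(−1)→ 279935
279935 —HB6→ 5·6^6 + 5·6^5 + 5·6^4 + 5·6^3 + 5·6^2 + 5·6 + 5 —bump→ 5·7^7 + 5·7^5 + 5·7^4 + 5·7^3 + 5·7^2 + 5·7 + 5 = 4215755 —(−1)→ 4215754

279935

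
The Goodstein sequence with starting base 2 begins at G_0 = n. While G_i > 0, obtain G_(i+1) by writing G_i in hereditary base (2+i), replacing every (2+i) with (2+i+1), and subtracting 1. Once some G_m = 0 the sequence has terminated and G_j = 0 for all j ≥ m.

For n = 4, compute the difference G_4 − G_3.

i=0: 4 = 2^2 (b=2); 2→3: 3^3 = 27; 27−1 = 26
i=1: 26 = 2·3^2 + 2·3 + 2 (b=3); 3→4: 2·4^2 + 2·4 + 2 = 42; 42−1 = 41
i=2: 41 = 2·4^2 + 2·4 + 1 (b=4); 4→5: 2·5^2 + 2·5 + 1 = 61; 61−1 = 60
i=3: 60 = 2·5^2 + 2·5 (b=5); 5→6: 2·6^2 + 2·6 = 84; 84−1 = 83

23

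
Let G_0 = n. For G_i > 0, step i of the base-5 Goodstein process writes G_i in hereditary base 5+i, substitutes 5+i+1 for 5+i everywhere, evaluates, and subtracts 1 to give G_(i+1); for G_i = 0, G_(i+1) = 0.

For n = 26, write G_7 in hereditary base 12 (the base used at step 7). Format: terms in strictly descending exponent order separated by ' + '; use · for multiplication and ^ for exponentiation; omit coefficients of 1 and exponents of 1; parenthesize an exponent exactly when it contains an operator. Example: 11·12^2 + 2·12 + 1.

6·12 + 1

step 0: 26 = 5^2 + 1; sub 6 for 5: 6^2 + 1; = 37; G_1 = 37−1 = 36
step 1: 36 = 6^2; sub 7 for 6: 7^2; = 49; G_2 = 49−1 = 48
step 2: 48 = 6·7 + 6; sub 8 for 7: 6·8 + 6; = 54; G_3 = 54−1 = 53
step 3: 53 = 6·8 + 5; sub 9 for 8: 6·9 + 5; = 59; G_4 = 59−1 = 58
step 4: 58 = 6·9 + 4; sub 10 for 9: 6·10 + 4; = 64; G_5 = 64−1 = 63
step 5: 63 = 6·10 + 3; sub 11 for 10: 6·11 + 3; = 69; G_6 = 69−1 = 68
step 6: 68 = 6·11 + 2; sub 12 for 11: 6·12 + 2; = 74; G_7 = 74−1 = 73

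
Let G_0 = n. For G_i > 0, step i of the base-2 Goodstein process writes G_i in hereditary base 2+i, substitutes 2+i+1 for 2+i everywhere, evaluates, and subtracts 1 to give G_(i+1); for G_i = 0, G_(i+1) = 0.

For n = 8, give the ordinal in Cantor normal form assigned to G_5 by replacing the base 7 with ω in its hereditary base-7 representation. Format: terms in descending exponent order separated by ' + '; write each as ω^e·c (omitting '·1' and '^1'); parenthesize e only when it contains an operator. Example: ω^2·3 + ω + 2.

base 2: 8 = 2^(2 + 1); at 3: 3^(3 + 1) = 81; next = 80
base 3: 80 = 2·3^3 + 2·3^2 + 2·3 + 2; at 4: 2·4^4 + 2·4^2 + 2·4 + 2 = 554; next = 553
base 4: 553 = 2·4^4 + 2·4^2 + 2·4 + 1; at 5: 2·5^5 + 2·5^2 + 2·5 + 1 = 6311; next = 6310
base 5: 6310 = 2·5^5 + 2·5^2 + 2·5; at 6: 2·6^6 + 2·6^2 + 2·6 = 93396; next = 93395
base 6: 93395 = 2·6^6 + 2·6^2 + 6 + 5; at 7: 2·7^7 + 2·7^2 + 7 + 5 = 1647196; next = 1647195
base 7: 1647195 = 2·7^7 + 2·7^2 + 7 + 4; at 8: 2·8^8 + 2·8^2 + 8 + 4 = 33554572; next = 33554571

ω^ω·2 + ω^2·2 + ω + 4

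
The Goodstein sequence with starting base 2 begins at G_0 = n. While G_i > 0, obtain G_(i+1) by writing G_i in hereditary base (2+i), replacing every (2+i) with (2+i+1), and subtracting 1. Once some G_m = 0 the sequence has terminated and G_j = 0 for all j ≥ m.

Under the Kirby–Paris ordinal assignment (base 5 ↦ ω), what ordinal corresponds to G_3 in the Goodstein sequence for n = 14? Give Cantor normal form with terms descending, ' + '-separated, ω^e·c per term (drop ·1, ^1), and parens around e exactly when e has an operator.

ω^(ω + 1) + ω^ω

14 —HB2→ 2^(2 + 1) + 2^2 + 2 —bump→ 3^(3 + 1) + 3^3 + 3 = 111 —(−1)→ 110
110 —HB3→ 3^(3 + 1) + 3^3 + 2 —bump→ 4^(4 + 1) + 4^4 + 2 = 1282 —(−1)→ 1281
1281 —HB4→ 4^(4 + 1) + 4^4 + 1 —bump→ 5^(5 + 1) + 5^5 + 1 = 18751 —(−1)→ 18750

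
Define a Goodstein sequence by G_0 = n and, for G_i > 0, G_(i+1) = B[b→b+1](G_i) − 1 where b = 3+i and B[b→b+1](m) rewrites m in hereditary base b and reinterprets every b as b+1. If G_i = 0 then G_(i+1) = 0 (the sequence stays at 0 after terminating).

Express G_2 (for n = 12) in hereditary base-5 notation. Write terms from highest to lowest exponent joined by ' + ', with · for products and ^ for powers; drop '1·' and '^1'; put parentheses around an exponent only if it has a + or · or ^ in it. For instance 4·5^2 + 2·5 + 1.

5^2 + 2

base 3: 12 = 3^2 + 3; at 4: 4^2 + 4 = 20; next = 19
base 4: 19 = 4^2 + 3; at 5: 5^2 + 3 = 28; next = 27
base 5: 27 = 5^2 + 2; at 6: 6^2 + 2 = 38; next = 37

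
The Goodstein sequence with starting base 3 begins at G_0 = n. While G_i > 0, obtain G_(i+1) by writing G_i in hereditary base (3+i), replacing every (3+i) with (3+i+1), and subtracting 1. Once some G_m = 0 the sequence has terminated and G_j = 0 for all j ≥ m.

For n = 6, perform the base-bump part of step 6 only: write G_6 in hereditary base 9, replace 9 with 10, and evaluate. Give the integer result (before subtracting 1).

(0) 6|_3 = 2·3 ↦ 2·4|_4 = 8 ⇒ 7
(1) 7|_4 = 4 + 3 ↦ 5 + 3|_5 = 8 ⇒ 7
(2) 7|_5 = 5 + 2 ↦ 6 + 2|_6 = 8 ⇒ 7
(3) 7|_6 = 6 + 1 ↦ 7 + 1|_7 = 8 ⇒ 7
(4) 7|_7 = 7 ↦ 8|_8 = 8 ⇒ 7
(5) 7|_8 = 7 ↦ 7|_9 = 7 ⇒ 6

6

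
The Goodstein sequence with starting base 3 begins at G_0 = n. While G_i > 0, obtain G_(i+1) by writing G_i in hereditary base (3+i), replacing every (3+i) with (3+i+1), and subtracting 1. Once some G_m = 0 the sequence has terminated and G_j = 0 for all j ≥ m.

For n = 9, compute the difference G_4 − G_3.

2

9 —HB3→ 3^2 —bump→ 4^2 = 16 —(−1)→ 15
15 —HB4→ 3·4 + 3 —bump→ 3·5 + 3 = 18 —(−1)→ 17
17 —HB5→ 3·5 + 2 —bump→ 3·6 + 2 = 20 —(−1)→ 19
19 —HB6→ 3·6 + 1 —bump→ 3·7 + 1 = 22 —(−1)→ 21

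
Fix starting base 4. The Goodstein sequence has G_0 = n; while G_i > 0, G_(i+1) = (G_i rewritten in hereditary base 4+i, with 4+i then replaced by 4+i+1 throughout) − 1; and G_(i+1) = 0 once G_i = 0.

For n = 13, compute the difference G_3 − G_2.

1

13 —HB4→ 3·4 + 1 —bump→ 3·5 + 1 = 16 —(−1)→ 15
15 —HB5→ 3·5 —bump→ 3·6 = 18 —(−1)→ 17
17 —HB6→ 2·6 + 5 —bump→ 2·7 + 5 = 19 —(−1)→ 18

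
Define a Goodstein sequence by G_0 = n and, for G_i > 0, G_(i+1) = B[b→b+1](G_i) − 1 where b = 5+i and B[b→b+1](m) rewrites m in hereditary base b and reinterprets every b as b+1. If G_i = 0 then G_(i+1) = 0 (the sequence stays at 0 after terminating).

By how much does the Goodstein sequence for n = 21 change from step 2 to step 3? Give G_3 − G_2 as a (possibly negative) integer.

2

i=0: 21 = 4·5 + 1 (b=5); 5→6: 4·6 + 1 = 25; 25−1 = 24
i=1: 24 = 4·6 (b=6); 6→7: 4·7 = 28; 28−1 = 27
i=2: 27 = 3·7 + 6 (b=7); 7→8: 3·8 + 6 = 30; 30−1 = 29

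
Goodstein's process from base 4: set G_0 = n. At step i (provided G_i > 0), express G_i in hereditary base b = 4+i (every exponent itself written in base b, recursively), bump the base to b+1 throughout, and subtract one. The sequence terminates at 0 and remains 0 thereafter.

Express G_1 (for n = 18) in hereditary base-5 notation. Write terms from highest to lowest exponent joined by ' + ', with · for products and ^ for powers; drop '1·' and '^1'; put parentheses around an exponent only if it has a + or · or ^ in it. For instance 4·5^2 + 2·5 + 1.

5^2 + 1

[0] 18 ≡ 4^2 + 2 (base 4). Lift 5: 27. −1: 26.
[1] 26 ≡ 5^2 + 1 (base 5). Lift 6: 37. −1: 36.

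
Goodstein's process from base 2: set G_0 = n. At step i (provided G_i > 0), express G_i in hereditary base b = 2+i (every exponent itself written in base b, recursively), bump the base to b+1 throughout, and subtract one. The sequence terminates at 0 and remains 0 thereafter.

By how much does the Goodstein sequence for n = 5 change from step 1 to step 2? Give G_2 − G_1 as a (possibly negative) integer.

228

[0] 5 ≡ 2^2 + 1 (base 2). Lift 3: 28. −1: 27.
[1] 27 ≡ 3^3 (base 3). Lift 4: 256. −1: 255.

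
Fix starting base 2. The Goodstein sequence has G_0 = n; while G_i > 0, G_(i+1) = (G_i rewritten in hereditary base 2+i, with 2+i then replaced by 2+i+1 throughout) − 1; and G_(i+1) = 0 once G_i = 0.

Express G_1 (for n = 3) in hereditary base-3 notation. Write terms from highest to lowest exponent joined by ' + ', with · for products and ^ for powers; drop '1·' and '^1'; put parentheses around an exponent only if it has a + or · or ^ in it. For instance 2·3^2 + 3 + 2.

3

base 2: 3 = 2 + 1; at 3: 3 + 1 = 4; next = 3
base 3: 3 = 3; at 4: 4 = 4; next = 3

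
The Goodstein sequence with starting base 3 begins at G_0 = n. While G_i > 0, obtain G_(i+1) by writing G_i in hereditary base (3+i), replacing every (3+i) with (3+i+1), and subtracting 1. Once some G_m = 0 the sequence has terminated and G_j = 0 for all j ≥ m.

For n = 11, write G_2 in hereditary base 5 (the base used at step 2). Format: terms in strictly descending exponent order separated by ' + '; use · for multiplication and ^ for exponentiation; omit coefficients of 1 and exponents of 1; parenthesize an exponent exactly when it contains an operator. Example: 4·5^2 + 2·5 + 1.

5^2

[0] 11 ≡ 3^2 + 2 (base 3). Lift 4: 18. −1: 17.
[1] 17 ≡ 4^2 + 1 (base 4). Lift 5: 26. −1: 25.
[2] 25 ≡ 5^2 (base 5). Lift 6: 36. −1: 35.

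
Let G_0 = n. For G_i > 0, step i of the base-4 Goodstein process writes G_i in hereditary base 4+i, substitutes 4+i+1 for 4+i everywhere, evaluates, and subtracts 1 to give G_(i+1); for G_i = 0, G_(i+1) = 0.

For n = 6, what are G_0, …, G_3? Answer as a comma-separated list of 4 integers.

G_0 = 6. HB_4(6) = 4 + 2. Bump = 7. G_1 = 6.
G_1 = 6. HB_5(6) = 5 + 1. Bump = 7. G_2 = 6.
G_2 = 6. HB_6(6) = 6. Bump = 7. G_3 = 6.

6, 6, 6, 6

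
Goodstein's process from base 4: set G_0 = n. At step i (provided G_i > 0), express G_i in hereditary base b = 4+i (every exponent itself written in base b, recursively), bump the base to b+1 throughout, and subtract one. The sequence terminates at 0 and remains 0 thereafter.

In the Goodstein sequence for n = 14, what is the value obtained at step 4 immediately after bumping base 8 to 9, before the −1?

base 4: 14 = 3·4 + 2; at 5: 3·5 + 2 = 17; next = 16
base 5: 16 = 3·5 + 1; at 6: 3·6 + 1 = 19; next = 18
base 6: 18 = 3·6; at 7: 3·7 = 21; next = 20
base 7: 20 = 2·7 + 6; at 8: 2·8 + 6 = 22; next = 21
base 8: 21 = 2·8 + 5; at 9: 2·9 + 5 = 23; next = 22

23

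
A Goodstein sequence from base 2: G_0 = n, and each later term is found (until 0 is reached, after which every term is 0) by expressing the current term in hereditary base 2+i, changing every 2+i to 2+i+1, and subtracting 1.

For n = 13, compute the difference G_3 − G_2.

14813

13 —HB2→ 2^(2 + 1) + 2^2 + 1 —bump→ 3^(3 + 1) + 3^3 + 1 = 109 —(−1)→ 108
108 —HB3→ 3^(3 + 1) + 3^3 —bump→ 4^(4 + 1) + 4^4 = 1280 —(−1)→ 1279
1279 —HB4→ 4^(4 + 1) + 3·4^3 + 3·4^2 + 3·4 + 3 —bump→ 5^(5 + 1) + 3·5^3 + 3·5^2 + 3·5 + 3 = 16093 —(−1)→ 16092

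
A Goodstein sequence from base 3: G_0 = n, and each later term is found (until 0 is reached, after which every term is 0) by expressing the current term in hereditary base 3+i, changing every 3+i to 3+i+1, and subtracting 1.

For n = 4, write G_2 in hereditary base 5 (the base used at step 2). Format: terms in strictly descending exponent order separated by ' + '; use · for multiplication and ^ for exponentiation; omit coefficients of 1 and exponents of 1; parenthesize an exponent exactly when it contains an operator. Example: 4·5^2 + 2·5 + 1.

(0) 4|_3 = 3 + 1 ↦ 4 + 1|_4 = 5 ⇒ 4
(1) 4|_4 = 4 ↦ 5|_5 = 5 ⇒ 4
(2) 4|_5 = 4 ↦ 4|_6 = 4 ⇒ 3

4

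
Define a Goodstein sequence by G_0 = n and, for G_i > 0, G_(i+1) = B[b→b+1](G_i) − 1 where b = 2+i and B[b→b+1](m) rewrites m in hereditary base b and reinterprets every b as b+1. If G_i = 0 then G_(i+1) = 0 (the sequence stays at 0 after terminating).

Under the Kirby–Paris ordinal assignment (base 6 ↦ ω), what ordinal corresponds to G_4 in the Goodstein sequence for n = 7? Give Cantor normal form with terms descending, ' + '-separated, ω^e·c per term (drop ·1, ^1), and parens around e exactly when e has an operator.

G_0 = 7. HB_2(7) = 2^2 + 2 + 1. Bump = 31. G_1 = 30.
G_1 = 30. HB_3(30) = 3^3 + 3. Bump = 260. G_2 = 259.
G_2 = 259. HB_4(259) = 4^4 + 3. Bump = 3128. G_3 = 3127.
G_3 = 3127. HB_5(3127) = 5^5 + 2. Bump = 46658. G_4 = 46657.
G_4 = 46657. HB_6(46657) = 6^6 + 1. Bump = 823544. G_5 = 823543.

ω^ω + 1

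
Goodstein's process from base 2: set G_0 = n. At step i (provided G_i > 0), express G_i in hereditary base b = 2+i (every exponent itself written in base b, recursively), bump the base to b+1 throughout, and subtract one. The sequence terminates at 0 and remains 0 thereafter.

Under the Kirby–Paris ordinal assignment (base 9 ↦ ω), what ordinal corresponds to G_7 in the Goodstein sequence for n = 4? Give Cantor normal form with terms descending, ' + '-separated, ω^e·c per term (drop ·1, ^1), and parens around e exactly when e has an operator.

ω^2·2 + ω + 2

step 0: 4 = 2^2; sub 3 for 2: 3^3; = 27; G_1 = 27−1 = 26
step 1: 26 = 2·3^2 + 2·3 + 2; sub 4 for 3: 2·4^2 + 2·4 + 2; = 42; G_2 = 42−1 = 41
step 2: 41 = 2·4^2 + 2·4 + 1; sub 5 for 4: 2·5^2 + 2·5 + 1; = 61; G_3 = 61−1 = 60
step 3: 60 = 2·5^2 + 2·5; sub 6 for 5: 2·6^2 + 2·6; = 84; G_4 = 84−1 = 83
step 4: 83 = 2·6^2 + 6 + 5; sub 7 for 6: 2·7^2 + 7 + 5; = 110; G_5 = 110−1 = 109
step 5: 109 = 2·7^2 + 7 + 4; sub 8 for 7: 2·8^2 + 8 + 4; = 140; G_6 = 140−1 = 139
step 6: 139 = 2·8^2 + 8 + 3; sub 9 for 8: 2·9^2 + 9 + 3; = 174; G_7 = 174−1 = 173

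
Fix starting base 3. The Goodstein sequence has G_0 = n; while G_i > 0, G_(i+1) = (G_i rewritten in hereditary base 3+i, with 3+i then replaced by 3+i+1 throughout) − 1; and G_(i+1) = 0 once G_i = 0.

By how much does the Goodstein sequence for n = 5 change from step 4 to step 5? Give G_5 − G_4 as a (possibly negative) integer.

5 —HB3→ 3 + 2 —bump→ 4 + 2 = 6 —(−1)→ 5
5 —HB4→ 4 + 1 —bump→ 5 + 1 = 6 —(−1)→ 5
5 —HB5→ 5 —bump→ 6 = 6 —(−1)→ 5
5 —HB6→ 5 —bump→ 5 = 5 —(−1)→ 4
4 —HB7→ 4 —bump→ 4 = 4 —(−1)→ 3

-1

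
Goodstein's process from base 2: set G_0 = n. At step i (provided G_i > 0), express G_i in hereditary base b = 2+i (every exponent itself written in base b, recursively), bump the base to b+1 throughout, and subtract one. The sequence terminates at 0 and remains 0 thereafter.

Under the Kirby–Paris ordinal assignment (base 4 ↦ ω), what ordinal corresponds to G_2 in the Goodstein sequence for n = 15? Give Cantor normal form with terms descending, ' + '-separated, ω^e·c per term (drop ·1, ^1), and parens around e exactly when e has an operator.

ω^(ω + 1) + ω^ω + 3

step 0: 15 = 2^(2 + 1) + 2^2 + 2 + 1; sub 3 for 2: 3^(3 + 1) + 3^3 + 3 + 1; = 112; G_1 = 112−1 = 111
step 1: 111 = 3^(3 + 1) + 3^3 + 3; sub 4 for 3: 4^(4 + 1) + 4^4 + 4; = 1284; G_2 = 1284−1 = 1283
step 2: 1283 = 4^(4 + 1) + 4^4 + 3; sub 5 for 4: 5^(5 + 1) + 5^5 + 3; = 18753; G_3 = 18753−1 = 18752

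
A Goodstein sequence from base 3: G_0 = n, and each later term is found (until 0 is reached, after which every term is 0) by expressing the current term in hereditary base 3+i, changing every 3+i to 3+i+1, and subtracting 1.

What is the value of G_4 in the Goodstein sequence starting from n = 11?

39

step 0: 11 = 3^2 + 2; sub 4 for 3: 4^2 + 2; = 18; G_1 = 18−1 = 17
step 1: 17 = 4^2 + 1; sub 5 for 4: 5^2 + 1; = 26; G_2 = 26−1 = 25
step 2: 25 = 5^2; sub 6 for 5: 6^2; = 36; G_3 = 36−1 = 35
step 3: 35 = 5·6 + 5; sub 7 for 6: 5·7 + 5; = 40; G_4 = 40−1 = 39
step 4: 39 = 5·7 + 4; sub 8 for 7: 5·8 + 4; = 44; G_5 = 44−1 = 43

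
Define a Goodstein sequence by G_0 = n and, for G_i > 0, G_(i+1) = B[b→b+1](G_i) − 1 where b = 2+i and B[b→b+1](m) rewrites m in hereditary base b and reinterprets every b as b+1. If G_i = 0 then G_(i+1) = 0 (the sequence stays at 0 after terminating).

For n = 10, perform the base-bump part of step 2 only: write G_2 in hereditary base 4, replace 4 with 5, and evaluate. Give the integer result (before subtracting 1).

15626

G_0 = 10. HB_2(10) = 2^(2 + 1) + 2. Bump = 84. G_1 = 83.
G_1 = 83. HB_3(83) = 3^(3 + 1) + 2. Bump = 1026. G_2 = 1025.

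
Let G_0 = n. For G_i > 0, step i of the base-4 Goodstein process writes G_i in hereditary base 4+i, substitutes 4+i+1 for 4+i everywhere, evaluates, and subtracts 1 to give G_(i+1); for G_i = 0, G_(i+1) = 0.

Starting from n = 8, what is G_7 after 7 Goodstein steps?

8

[0] 8 ≡ 2·4 (base 4). Lift 5: 10. −1: 9.
[1] 9 ≡ 5 + 4 (base 5). Lift 6: 10. −1: 9.
[2] 9 ≡ 6 + 3 (base 6). Lift 7: 10. −1: 9.
[3] 9 ≡ 7 + 2 (base 7). Lift 8: 10. −1: 9.
[4] 9 ≡ 8 + 1 (base 8). Lift 9: 10. −1: 9.
[5] 9 ≡ 9 (base 9). Lift 10: 10. −1: 9.
[6] 9 ≡ 9 (base 10). Lift 11: 9. −1: 8.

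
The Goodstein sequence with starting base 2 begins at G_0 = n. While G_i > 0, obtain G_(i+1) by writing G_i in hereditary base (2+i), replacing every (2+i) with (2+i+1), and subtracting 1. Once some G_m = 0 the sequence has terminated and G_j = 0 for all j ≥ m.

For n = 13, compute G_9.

3138428381103

13 —HB2→ 2^(2 + 1) + 2^2 + 1 —bump→ 3^(3 + 1) + 3^3 + 1 = 109 —(−1)→ 108
108 —HB3→ 3^(3 + 1) + 3^3 —bump→ 4^(4 + 1) + 4^4 = 1280 —(−1)→ 1279
1279 —HB4→ 4^(4 + 1) + 3·4^3 + 3·4^2 + 3·4 + 3 —bump→ 5^(5 + 1) + 3·5^3 + 3·5^2 + 3·5 + 3 = 16093 —(−1)→ 16092
16092 —HB5→ 5^(5 + 1) + 3·5^3 + 3·5^2 + 3·5 + 2 —bump→ 6^(6 + 1) + 3·6^3 + 3·6^2 + 3·6 + 2 = 280712 —(−1)→ 280711
280711 —HB6→ 6^(6 + 1) + 3·6^3 + 3·6^2 + 3·6 + 1 —bump→ 7^(7 + 1) + 3·7^3 + 3·7^2 + 3·7 + 1 = 5765999 —(−1)→ 5765998
5765998 —HB7→ 7^(7 + 1) + 3·7^3 + 3·7^2 + 3·7 —bump→ 8^(8 + 1) + 3·8^3 + 3·8^2 + 3·8 = 134219480 —(−1)→ 134219479
134219479 —HB8→ 8^(8 + 1) + 3·8^3 + 3·8^2 + 2·8 + 7 —bump→ 9^(9 + 1) + 3·9^3 + 3·9^2 + 2·9 + 7 = 3486786856 —(−1)→ 3486786855
3486786855 —HB9→ 9^(9 + 1) + 3·9^3 + 3·9^2 + 2·9 + 6 —bump→ 10^(10 + 1) + 3·10^3 + 3·10^2 + 2·10 + 6 = 100000003326 —(−1)→ 100000003325
100000003325 —HB10→ 10^(10 + 1) + 3·10^3 + 3·10^2 + 2·10 + 5 —bump→ 11^(11 + 1) + 3·11^3 + 3·11^2 + 2·11 + 5 = 3138428381104 —(−1)→ 3138428381103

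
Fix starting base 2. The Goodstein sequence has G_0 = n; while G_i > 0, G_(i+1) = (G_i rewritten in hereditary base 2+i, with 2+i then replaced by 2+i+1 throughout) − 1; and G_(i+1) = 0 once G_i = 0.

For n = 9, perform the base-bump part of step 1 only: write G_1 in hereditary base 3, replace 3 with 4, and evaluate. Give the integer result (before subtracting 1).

(0) 9|_2 = 2^(2 + 1) + 1 ↦ 3^(3 + 1) + 1|_3 = 82 ⇒ 81
(1) 81|_3 = 3^(3 + 1) ↦ 4^(4 + 1)|_4 = 1024 ⇒ 1023

1024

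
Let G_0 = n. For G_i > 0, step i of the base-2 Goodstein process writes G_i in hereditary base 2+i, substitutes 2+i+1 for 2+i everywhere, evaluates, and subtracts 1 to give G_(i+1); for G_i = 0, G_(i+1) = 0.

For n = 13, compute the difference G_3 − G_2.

14813

G_0=13  [base 2] 2^(2 + 1) + 2^2 + 1  →[2↦3]→  3^(3 + 1) + 3^3 + 1 = 109  −1 ⇒ G_1=108
G_1=108  [base 3] 3^(3 + 1) + 3^3  →[3↦4]→  4^(4 + 1) + 4^4 = 1280  −1 ⇒ G_2=1279
G_2=1279  [base 4] 4^(4 + 1) + 3·4^3 + 3·4^2 + 3·4 + 3  →[4↦5]→  5^(5 + 1) + 3·5^3 + 3·5^2 + 3·5 + 3 = 16093  −1 ⇒ G_3=16092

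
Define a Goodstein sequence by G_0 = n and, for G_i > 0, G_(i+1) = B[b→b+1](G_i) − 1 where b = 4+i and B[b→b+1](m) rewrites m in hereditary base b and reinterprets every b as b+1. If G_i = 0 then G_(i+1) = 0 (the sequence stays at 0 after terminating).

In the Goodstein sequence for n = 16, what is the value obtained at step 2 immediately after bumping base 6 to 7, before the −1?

31

G_0 = 16. HB_4(16) = 4^2. Bump = 25. G_1 = 24.
G_1 = 24. HB_5(24) = 4·5 + 4. Bump = 28. G_2 = 27.
G_2 = 27. HB_6(27) = 4·6 + 3. Bump = 31. G_3 = 30.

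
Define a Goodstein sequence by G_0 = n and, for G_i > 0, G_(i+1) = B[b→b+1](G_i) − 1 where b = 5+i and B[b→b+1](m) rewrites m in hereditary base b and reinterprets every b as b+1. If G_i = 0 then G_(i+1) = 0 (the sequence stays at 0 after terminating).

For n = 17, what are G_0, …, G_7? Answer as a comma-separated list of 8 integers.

17 —HB5→ 3·5 + 2 —bump→ 3·6 + 2 = 20 —(−1)→ 19
19 —HB6→ 3·6 + 1 —bump→ 3·7 + 1 = 22 —(−1)→ 21
21 —HB7→ 3·7 —bump→ 3·8 = 24 —(−1)→ 23
23 —HB8→ 2·8 + 7 —bump→ 2·9 + 7 = 25 —(−1)→ 24
24 —HB9→ 2·9 + 6 —bump→ 2·10 + 6 = 26 —(−1)→ 25
25 —HB10→ 2·10 + 5 —bump→ 2·11 + 5 = 27 —(−1)→ 26
26 —HB11→ 2·11 + 4 —bump→ 2·12 + 4 = 28 —(−1)→ 27

17, 19, 21, 23, 24, 25, 26, 27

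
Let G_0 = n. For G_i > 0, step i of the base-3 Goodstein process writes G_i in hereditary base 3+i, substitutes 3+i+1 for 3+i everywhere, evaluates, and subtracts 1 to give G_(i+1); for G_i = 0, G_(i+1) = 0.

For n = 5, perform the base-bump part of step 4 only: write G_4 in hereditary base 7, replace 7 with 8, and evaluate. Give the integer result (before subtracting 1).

4

5 —HB3→ 3 + 2 —bump→ 4 + 2 = 6 —(−1)→ 5
5 —HB4→ 4 + 1 —bump→ 5 + 1 = 6 —(−1)→ 5
5 —HB5→ 5 —bump→ 6 = 6 —(−1)→ 5
5 —HB6→ 5 —bump→ 5 = 5 —(−1)→ 4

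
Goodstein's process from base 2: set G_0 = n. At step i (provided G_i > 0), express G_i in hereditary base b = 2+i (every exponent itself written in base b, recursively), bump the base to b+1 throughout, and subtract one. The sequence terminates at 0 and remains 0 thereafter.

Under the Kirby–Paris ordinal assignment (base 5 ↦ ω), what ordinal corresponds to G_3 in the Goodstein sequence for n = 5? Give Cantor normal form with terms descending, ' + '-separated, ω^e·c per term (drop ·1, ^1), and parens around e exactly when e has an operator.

ω^3·3 + ω^2·3 + ω·3 + 2

base 2: 5 = 2^2 + 1; at 3: 3^3 + 1 = 28; next = 27
base 3: 27 = 3^3; at 4: 4^4 = 256; next = 255
base 4: 255 = 3·4^3 + 3·4^2 + 3·4 + 3; at 5: 3·5^3 + 3·5^2 + 3·5 + 3 = 468; next = 467
base 5: 467 = 3·5^3 + 3·5^2 + 3·5 + 2; at 6: 3·6^3 + 3·6^2 + 3·6 + 2 = 776; next = 775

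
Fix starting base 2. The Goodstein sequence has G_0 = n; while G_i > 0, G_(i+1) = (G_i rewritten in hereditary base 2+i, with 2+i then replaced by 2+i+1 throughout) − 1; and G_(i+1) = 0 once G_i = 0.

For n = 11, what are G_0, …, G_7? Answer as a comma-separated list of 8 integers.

G_0=11  [base 2] 2^(2 + 1) + 2 + 1  →[2↦3]→  3^(3 + 1) + 3 + 1 = 85  −1 ⇒ G_1=84
G_1=84  [base 3] 3^(3 + 1) + 3  →[3↦4]→  4^(4 + 1) + 4 = 1028  −1 ⇒ G_2=1027
G_2=1027  [base 4] 4^(4 + 1) + 3  →[4↦5]→  5^(5 + 1) + 3 = 15628  −1 ⇒ G_3=15627
G_3=15627  [base 5] 5^(5 + 1) + 2  →[5↦6]→  6^(6 + 1) + 2 = 279938  −1 ⇒ G_4=279937
G_4=279937  [base 6] 6^(6 + 1) + 1  →[6↦7]→  7^(7 + 1) + 1 = 5764802  −1 ⇒ G_5=5764801
G_5=5764801  [base 7] 7^(7 + 1)  →[7↦8]→  8^(8 + 1) = 134217728  −1 ⇒ G_6=134217727
G_6=134217727  [base 8] 7·8^8 + 7·8^7 + 7·8^6 + 7·8^5 + 7·8^4 + 7·8^3 + 7·8^2 + 7·8 + 7  →[8↦9]→  7·9^9 + 7·9^7 + 7·9^6 + 7·9^5 + 7·9^4 + 7·9^3 + 7·9^2 + 7·9 + 7 = 2749609303  −1 ⇒ G_7=2749609302

11, 84, 1027, 15627, 279937, 5764801, 134217727, 2749609302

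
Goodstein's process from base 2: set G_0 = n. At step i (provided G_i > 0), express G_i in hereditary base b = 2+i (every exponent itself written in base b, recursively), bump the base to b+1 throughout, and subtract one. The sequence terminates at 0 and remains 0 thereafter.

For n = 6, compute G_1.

base 2: 6 = 2^2 + 2; at 3: 3^3 + 3 = 30; next = 29
base 3: 29 = 3^3 + 2; at 4: 4^4 + 2 = 258; next = 257

29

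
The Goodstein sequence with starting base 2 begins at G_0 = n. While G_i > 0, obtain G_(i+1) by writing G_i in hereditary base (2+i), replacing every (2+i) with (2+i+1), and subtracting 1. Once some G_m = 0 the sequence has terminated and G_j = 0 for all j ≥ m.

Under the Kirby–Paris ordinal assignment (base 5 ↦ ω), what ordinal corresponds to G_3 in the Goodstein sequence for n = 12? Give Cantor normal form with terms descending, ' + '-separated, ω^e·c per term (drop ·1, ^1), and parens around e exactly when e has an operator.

ω^(ω + 1) + ω^2·2 + ω·2

i=0: 12 = 2^(2 + 1) + 2^2 (b=2); 2→3: 3^(3 + 1) + 3^3 = 108; 108−1 = 107
i=1: 107 = 3^(3 + 1) + 2·3^2 + 2·3 + 2 (b=3); 3→4: 4^(4 + 1) + 2·4^2 + 2·4 + 2 = 1066; 1066−1 = 1065
i=2: 1065 = 4^(4 + 1) + 2·4^2 + 2·4 + 1 (b=4); 4→5: 5^(5 + 1) + 2·5^2 + 2·5 + 1 = 15686; 15686−1 = 15685
i=3: 15685 = 5^(5 + 1) + 2·5^2 + 2·5 (b=5); 5→6: 6^(6 + 1) + 2·6^2 + 2·6 = 280020; 280020−1 = 280019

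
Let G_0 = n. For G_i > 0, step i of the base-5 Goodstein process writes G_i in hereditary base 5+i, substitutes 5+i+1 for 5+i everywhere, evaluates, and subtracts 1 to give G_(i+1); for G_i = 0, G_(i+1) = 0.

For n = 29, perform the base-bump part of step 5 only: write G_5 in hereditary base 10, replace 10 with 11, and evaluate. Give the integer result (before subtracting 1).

29 —HB5→ 5^2 + 4 —bump→ 6^2 + 4 = 40 —(−1)→ 39
39 —HB6→ 6^2 + 3 —bump→ 7^2 + 3 = 52 —(−1)→ 51
51 —HB7→ 7^2 + 2 —bump→ 8^2 + 2 = 66 —(−1)→ 65
65 —HB8→ 8^2 + 1 —bump→ 9^2 + 1 = 82 —(−1)→ 81
81 —HB9→ 9^2 —bump→ 10^2 = 100 —(−1)→ 99
99 —HB10→ 9·10 + 9 —bump→ 9·11 + 9 = 108 —(−1)→ 107

108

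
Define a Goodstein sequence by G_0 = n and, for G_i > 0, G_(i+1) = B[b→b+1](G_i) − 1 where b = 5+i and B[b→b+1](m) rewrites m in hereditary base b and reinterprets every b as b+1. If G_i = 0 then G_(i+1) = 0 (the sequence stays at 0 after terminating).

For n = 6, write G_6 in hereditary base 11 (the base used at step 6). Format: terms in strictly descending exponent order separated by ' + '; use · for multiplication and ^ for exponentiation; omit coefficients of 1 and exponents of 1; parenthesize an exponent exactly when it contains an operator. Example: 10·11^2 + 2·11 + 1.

base 5: 6 = 5 + 1; at 6: 6 + 1 = 7; next = 6
base 6: 6 = 6; at 7: 7 = 7; next = 6
base 7: 6 = 6; at 8: 6 = 6; next = 5
base 8: 5 = 5; at 9: 5 = 5; next = 4
base 9: 4 = 4; at 10: 4 = 4; next = 3
base 10: 3 = 3; at 11: 3 = 3; next = 2
base 11: 2 = 2; at 12: 2 = 2; next = 1

2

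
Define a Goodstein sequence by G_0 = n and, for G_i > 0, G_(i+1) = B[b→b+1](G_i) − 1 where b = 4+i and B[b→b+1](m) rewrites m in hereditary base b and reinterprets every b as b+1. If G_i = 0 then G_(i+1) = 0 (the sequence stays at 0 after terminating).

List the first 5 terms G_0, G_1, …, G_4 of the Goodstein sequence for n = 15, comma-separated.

i=0: 15 = 3·4 + 3 (b=4); 4→5: 3·5 + 3 = 18; 18−1 = 17
i=1: 17 = 3·5 + 2 (b=5); 5→6: 3·6 + 2 = 20; 20−1 = 19
i=2: 19 = 3·6 + 1 (b=6); 6→7: 3·7 + 1 = 22; 22−1 = 21
i=3: 21 = 3·7 (b=7); 7→8: 3·8 = 24; 24−1 = 23

15, 17, 19, 21, 23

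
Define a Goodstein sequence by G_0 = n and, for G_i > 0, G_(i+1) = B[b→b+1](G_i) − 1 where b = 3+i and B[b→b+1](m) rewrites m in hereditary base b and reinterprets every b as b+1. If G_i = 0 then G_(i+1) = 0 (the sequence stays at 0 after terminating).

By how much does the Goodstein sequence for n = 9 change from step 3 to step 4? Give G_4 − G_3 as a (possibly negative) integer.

2

[0] 9 ≡ 3^2 (base 3). Lift 4: 16. −1: 15.
[1] 15 ≡ 3·4 + 3 (base 4). Lift 5: 18. −1: 17.
[2] 17 ≡ 3·5 + 2 (base 5). Lift 6: 20. −1: 19.
[3] 19 ≡ 3·6 + 1 (base 6). Lift 7: 22. −1: 21.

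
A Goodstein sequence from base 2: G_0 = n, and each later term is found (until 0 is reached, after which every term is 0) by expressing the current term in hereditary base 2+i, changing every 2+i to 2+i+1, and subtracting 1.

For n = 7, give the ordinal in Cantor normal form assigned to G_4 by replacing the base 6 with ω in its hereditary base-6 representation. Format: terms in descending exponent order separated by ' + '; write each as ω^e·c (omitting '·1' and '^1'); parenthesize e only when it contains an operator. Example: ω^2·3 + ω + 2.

step 0: 7 = 2^2 + 2 + 1; sub 3 for 2: 3^3 + 3 + 1; = 31; G_1 = 31−1 = 30
step 1: 30 = 3^3 + 3; sub 4 for 3: 4^4 + 4; = 260; G_2 = 260−1 = 259
step 2: 259 = 4^4 + 3; sub 5 for 4: 5^5 + 3; = 3128; G_3 = 3128−1 = 3127
step 3: 3127 = 5^5 + 2; sub 6 for 5: 6^6 + 2; = 46658; G_4 = 46658−1 = 46657
step 4: 46657 = 6^6 + 1; sub 7 for 6: 7^7 + 1; = 823544; G_5 = 823544−1 = 823543

ω^ω + 1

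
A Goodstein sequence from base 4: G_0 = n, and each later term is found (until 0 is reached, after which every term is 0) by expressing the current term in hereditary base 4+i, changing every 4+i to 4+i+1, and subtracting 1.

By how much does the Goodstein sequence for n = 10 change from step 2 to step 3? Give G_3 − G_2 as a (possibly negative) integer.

step 0: 10 = 2·4 + 2; sub 5 for 4: 2·5 + 2; = 12; G_1 = 12−1 = 11
step 1: 11 = 2·5 + 1; sub 6 for 5: 2·6 + 1; = 13; G_2 = 13−1 = 12
step 2: 12 = 2·6; sub 7 for 6: 2·7; = 14; G_3 = 14−1 = 13

1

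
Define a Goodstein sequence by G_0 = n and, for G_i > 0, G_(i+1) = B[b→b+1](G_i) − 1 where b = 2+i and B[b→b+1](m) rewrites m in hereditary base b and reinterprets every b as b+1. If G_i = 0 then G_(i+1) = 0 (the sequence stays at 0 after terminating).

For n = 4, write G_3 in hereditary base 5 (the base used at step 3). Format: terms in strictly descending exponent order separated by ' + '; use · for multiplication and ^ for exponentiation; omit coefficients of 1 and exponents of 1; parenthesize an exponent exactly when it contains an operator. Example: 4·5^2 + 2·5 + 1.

2·5^2 + 2·5

step 0: 4 = 2^2; sub 3 for 2: 3^3; = 27; G_1 = 27−1 = 26
step 1: 26 = 2·3^2 + 2·3 + 2; sub 4 for 3: 2·4^2 + 2·4 + 2; = 42; G_2 = 42−1 = 41
step 2: 41 = 2·4^2 + 2·4 + 1; sub 5 for 4: 2·5^2 + 2·5 + 1; = 61; G_3 = 61−1 = 60
step 3: 60 = 2·5^2 + 2·5; sub 6 for 5: 2·6^2 + 2·6; = 84; G_4 = 84−1 = 83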